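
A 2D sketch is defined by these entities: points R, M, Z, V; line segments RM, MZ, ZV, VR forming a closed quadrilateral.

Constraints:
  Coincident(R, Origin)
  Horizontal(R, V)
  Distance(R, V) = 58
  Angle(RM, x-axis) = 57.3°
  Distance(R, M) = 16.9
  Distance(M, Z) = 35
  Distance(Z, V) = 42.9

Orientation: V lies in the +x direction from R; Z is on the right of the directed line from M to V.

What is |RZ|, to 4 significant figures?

27.43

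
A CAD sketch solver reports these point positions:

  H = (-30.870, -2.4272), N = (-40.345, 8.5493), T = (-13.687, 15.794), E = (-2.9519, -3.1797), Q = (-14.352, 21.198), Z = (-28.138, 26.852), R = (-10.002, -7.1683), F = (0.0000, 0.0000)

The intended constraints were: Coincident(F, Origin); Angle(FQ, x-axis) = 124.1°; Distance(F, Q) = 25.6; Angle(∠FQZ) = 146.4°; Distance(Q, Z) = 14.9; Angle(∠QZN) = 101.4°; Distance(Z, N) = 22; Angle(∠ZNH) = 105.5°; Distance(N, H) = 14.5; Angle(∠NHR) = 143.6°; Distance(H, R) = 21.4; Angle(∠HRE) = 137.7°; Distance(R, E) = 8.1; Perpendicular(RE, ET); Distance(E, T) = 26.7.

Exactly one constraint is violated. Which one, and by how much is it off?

Distance(E, T) = 26.7 — off by 4.90.

F = (0.00, 0.00) ✓; FQ at 124.1° ✓; |FQ| = 25.60 ✓; ∠FQZ = 146.4° ✓; |QZ| = 14.90 ✓; ∠QZN = 101.4° ✓; |ZN| = 22.00 ✓; ∠ZNH = 105.5° ✓; |NH| = 14.50 ✓; ∠NHR = 143.6° ✓; |HR| = 21.40 ✓; ∠HRE = 137.7° ✓; |RE| = 8.100 ✓; ∠(RE, ET) = 90.00° ✓; |ET| = 21.80 ✗.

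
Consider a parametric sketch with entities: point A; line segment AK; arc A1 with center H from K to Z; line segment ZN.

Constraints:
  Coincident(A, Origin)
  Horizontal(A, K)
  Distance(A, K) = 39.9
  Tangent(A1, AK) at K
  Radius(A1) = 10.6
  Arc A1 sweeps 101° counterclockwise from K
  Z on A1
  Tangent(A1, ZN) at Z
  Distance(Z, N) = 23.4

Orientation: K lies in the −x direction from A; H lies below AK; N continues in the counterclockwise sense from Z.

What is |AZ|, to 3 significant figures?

51.9

The tangent condition forces HK to be normal to AK, so H = K + (0, -10.6) = (-39.9, -10.6). On A1, K sits at bearing 90° from H; a 101° counterclockwise sweep puts Z at bearing 191°, so Z = H + 10.6·(cos 191°, sin 191°) = (-50.3, -12.6). Then |AZ| = |Z − A| = 51.9.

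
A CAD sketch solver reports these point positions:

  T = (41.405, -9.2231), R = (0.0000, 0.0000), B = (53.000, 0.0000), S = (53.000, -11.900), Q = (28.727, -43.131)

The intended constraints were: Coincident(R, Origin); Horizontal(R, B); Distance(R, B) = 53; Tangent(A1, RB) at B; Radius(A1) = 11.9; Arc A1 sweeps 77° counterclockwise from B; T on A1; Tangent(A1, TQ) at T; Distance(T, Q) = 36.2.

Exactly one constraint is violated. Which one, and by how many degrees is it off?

Tangent(A1, TQ) at T — off by 7.50°.

R = (0.00, 0.00) ✓; R.y = 0.00, B.y = 0.00 ✓; |RB| = 53.00 ✓; ∠(SB, BR) = 90.00° ✓; |SB| = 11.90 ✓; bearing(S→T) − bearing(S→B) = 77.00° ✓; |ST| = 11.90 ✓; ∠(ST, TQ) = 97.50° ✗; |TQ| = 36.20 ✓.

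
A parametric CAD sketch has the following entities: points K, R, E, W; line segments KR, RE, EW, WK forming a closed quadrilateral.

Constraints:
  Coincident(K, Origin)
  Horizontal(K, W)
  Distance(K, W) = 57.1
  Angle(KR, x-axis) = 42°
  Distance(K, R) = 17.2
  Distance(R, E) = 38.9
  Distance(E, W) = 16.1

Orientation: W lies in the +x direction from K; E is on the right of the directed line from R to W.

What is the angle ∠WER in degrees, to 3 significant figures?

105°

Checks: |RE| = 38.90 ✓; |EW| = 16.10 ✓.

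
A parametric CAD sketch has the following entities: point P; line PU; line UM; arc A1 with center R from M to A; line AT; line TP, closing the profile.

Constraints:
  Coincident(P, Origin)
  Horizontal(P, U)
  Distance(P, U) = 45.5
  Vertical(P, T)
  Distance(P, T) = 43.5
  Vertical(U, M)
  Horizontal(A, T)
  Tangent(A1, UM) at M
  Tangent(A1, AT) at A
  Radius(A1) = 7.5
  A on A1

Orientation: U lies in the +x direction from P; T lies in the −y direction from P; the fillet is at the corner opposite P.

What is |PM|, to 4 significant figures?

58.02

The virtual corner opposite P is at (45.50, -43.50). A1 meets UM tangentially, so RM is at right angles to UM and tangency of A1 to AT means the radius RA is perpendicular to AT, with radius 7.5, so the center R sits 7.5 in from both sides at R = (38.00, -36.00). That places the tangent points at M = (45.50, -36.00) on UM and A = (38.00, -43.50) on AT. Then |PM| = |M − P| = 58.02.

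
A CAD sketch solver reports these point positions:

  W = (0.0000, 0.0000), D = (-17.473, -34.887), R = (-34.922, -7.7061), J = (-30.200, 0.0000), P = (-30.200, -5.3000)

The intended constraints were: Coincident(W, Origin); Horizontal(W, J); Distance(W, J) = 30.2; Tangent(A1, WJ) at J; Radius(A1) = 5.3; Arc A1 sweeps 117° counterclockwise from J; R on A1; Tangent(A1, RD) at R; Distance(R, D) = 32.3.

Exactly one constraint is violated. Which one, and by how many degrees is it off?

Tangent(A1, RD) at R — off by 5.70°.

W = (0.00, 0.00) ✓; W.y = 0.00, J.y = 0.00 ✓; |WJ| = 30.20 ✓; ∠(PJ, JW) = 90.00° ✓; |PJ| = 5.300 ✓; bearing(P→R) − bearing(P→J) = 117.0° ✓; |PR| = 5.300 ✓; ∠(PR, RD) = 84.30° ✗; |RD| = 32.30 ✓.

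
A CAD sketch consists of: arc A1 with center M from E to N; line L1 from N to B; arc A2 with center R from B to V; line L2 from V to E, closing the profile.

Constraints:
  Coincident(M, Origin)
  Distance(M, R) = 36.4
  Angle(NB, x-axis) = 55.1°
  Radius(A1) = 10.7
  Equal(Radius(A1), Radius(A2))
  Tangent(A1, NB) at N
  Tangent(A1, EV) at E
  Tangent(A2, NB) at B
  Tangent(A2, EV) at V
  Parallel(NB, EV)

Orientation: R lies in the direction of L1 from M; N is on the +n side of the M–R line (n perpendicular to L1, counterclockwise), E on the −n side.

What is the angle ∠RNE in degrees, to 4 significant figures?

73.62°

The slot axis is L1's direction at 55.1°, so u = (cos 55.1°, sin 55.1°) = (0.5721, 0.8202) and n = (−sin 55.1°, cos 55.1°) = (-0.8202, 0.5721). M is at the origin and R lies 36.4 along u from M, so R = 36.4·u = (20.83, 29.85). Tangency of A1 to both parallel lines with radius 10.7 puts N and E at M ± 10.7·n: N = (-8.776, 6.122), E = (8.776, -6.122). Then cos ∠RNE = NR·NE / (|NR||NE|), giving 73.62°.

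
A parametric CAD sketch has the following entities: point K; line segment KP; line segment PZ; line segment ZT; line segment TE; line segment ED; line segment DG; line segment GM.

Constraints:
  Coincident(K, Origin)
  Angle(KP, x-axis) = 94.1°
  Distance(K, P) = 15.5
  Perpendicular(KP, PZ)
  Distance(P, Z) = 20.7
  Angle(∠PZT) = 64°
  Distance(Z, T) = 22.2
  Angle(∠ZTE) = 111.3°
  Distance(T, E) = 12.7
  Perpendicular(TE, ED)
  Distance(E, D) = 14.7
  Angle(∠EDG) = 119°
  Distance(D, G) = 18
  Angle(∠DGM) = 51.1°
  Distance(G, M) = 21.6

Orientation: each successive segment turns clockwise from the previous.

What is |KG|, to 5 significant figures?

24.518

K is at the origin; KP runs at 94.1° with length 15.5, so P = (-1.1082, 15.460). KP ⟂ PZ, so PZ runs at 4.1000°; with |PZ| = 20.7, Z = (19.539, 16.940). ∠PZT = 64.0° gives ZT at -111.90° from the x-axis; with |ZT| = 22.2, T = (11.258, -3.6576). ∠ZTE = 111.3° gives TE at 179.40° from the x-axis; with |TE| = 12.7, E = (-1.4408, -3.5246). The perpendicularity gives ED at right angles to TE, so ED runs at 89.400°; with |ED| = 14.7, D = (-1.2869, 11.175). ∠EDG = 119.0° gives DG at 28.400° from the x-axis; with |DG| = 18.0, G = (14.547, 19.736). Then |KG| = |G − K| = 24.518.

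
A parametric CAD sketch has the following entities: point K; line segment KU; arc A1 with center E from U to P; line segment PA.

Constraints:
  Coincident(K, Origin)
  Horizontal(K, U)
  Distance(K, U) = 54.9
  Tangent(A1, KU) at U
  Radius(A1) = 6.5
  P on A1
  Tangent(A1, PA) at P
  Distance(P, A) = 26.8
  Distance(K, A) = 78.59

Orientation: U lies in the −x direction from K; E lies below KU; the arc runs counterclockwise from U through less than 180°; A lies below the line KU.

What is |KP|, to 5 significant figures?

60.597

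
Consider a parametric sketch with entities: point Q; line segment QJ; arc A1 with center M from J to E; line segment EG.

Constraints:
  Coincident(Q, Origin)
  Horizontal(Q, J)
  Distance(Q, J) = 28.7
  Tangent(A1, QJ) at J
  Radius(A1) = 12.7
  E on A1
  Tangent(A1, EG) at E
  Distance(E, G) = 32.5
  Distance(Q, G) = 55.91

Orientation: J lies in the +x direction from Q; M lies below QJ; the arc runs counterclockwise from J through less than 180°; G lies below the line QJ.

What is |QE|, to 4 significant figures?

24.40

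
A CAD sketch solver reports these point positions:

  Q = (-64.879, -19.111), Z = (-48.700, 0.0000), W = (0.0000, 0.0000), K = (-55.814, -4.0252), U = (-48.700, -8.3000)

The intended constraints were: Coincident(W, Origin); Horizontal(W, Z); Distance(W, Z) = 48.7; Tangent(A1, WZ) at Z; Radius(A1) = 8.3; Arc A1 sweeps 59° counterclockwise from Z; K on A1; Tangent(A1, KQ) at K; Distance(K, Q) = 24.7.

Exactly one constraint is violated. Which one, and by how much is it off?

Distance(K, Q) = 24.7 — off by 7.10.

W = (0.00, 0.00) ✓; W.y = 0.00, Z.y = 0.00 ✓; |WZ| = 48.70 ✓; ∠(UZ, ZW) = 90.00° ✓; |UZ| = 8.300 ✓; bearing(U→K) − bearing(U→Z) = 59.00° ✓; |UK| = 8.300 ✓; ∠(UK, KQ) = 90.00° ✓; |KQ| = 17.60 ✗.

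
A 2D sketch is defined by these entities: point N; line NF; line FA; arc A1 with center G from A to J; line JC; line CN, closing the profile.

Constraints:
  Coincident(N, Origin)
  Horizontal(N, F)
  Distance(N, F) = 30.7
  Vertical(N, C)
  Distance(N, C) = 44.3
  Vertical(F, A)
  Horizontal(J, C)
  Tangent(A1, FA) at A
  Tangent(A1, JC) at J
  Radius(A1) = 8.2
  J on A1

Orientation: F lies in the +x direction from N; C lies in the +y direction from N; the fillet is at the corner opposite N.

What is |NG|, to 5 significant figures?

42.538

N is at the origin; N and F share the same y with |NF| = 30.7 and F on the +x side, so F = (30.700, 0.0000). NC is vertical with |NC| = 44.3 and C on the +y side, so C = (0.0000, 44.300). The virtual corner opposite N is at (30.700, 44.300). Tangency of A1 to FA means the radius GA is perpendicular to FA and since A1 is tangent to JC there, GJ ⟂ JC, with radius 8.2, so the center G sits 8.2 in from both sides at G = (22.500, 36.100). Then |NG| = |G − N| = 42.538.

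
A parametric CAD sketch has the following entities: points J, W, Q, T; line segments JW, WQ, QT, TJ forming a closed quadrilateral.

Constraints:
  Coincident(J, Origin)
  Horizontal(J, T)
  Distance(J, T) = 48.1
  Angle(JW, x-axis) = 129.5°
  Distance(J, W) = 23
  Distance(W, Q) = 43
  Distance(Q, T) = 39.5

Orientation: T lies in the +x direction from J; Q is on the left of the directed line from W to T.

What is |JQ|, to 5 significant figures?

41.505

J is at the origin; JT is horizontal with |JT| = 48.1 and T in +x, so T = (48.1, 0). JW runs at 129.5° with |JW| = 23.0, so W = (-14.630, 17.747). Q is determined by |WQ| = 43.0 and |QT| = 39.5 together: it lies at the intersection of circle(W, 43.0) and circle(T, 39.5). With |WT| = 65.192, the foot of the radical line on WT is 34.811 from W and the perpendicular offset is √(43.0² − 34.811²) = 25.243. Taking the left-of-WT solution: Q = (25.738, 32.561).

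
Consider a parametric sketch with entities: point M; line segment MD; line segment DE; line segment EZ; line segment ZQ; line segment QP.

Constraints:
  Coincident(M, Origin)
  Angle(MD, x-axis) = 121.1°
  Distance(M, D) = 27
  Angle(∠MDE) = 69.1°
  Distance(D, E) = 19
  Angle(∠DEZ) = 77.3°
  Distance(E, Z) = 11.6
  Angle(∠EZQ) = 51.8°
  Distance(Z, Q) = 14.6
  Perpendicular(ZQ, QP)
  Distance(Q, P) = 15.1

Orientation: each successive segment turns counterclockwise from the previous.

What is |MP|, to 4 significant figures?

35.99

∠EZQ = 51.8° gives ZQ at 102.9° from the x-axis; with |ZQ| = 14.6, Q = (-18.42, 17.42). ZQ ⟂ QP, so QP runs at -167.1°; with |QP| = 15.1, P = (-33.13, 14.05). Then |MP| = |P − M| = 35.99.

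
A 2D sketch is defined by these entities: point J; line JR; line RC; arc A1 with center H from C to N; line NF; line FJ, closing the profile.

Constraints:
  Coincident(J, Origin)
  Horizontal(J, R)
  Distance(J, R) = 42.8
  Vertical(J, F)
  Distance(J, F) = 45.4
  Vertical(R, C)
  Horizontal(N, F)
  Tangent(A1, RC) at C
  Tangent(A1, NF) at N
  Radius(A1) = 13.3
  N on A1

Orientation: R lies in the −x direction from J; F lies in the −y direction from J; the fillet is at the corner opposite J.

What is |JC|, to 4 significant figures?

53.50

The virtual corner opposite J is at (-42.80, -45.40). Since A1 is tangent to RC there, HC ⟂ RC and since A1 is tangent to NF there, HN ⟂ NF, with radius 13.3, so the center H sits 13.3 in from both sides at H = (-29.50, -32.10). That places the tangent points at C = (-42.80, -32.10) on RC and N = (-29.50, -45.40) on NF. Then |JC| = |C − J| = 53.50.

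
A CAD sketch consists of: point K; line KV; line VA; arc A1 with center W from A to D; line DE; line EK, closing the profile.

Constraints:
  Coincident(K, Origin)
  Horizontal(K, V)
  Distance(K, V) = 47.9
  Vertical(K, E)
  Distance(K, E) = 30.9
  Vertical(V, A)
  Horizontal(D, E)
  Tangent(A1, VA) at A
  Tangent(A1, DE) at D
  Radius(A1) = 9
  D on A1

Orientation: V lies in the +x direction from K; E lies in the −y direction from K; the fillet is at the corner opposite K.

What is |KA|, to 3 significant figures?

52.7

The virtual corner opposite K is at (47.9, -30.9). A1 meets VA tangentially, so WA is at right angles to VA and tangency of A1 to DE means the radius WD is perpendicular to DE, with radius 9.0, so the center W sits 9.0 in from both sides at W = (38.9, -21.9). That places the tangent points at A = (47.9, -21.9) on VA and D = (38.9, -30.9) on DE. Then |KA| = |A − K| = 52.7.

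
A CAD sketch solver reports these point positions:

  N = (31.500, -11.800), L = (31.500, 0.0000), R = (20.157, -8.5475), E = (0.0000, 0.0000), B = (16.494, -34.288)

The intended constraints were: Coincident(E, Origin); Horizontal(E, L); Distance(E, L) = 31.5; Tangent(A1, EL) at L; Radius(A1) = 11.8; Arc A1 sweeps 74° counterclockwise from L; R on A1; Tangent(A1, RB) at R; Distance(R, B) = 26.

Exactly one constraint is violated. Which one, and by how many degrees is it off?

Tangent(A1, RB) at R — off by 7.90°.

E = (0.00, 0.00) ✓; E.y = 0.00, L.y = 0.00 ✓; |EL| = 31.50 ✓; ∠(NL, LE) = 90.00° ✓; |NL| = 11.80 ✓; bearing(N→R) − bearing(N→L) = 74.00° ✓; |NR| = 11.80 ✓; ∠(NR, RB) = 82.10° ✗; |RB| = 26.00 ✓.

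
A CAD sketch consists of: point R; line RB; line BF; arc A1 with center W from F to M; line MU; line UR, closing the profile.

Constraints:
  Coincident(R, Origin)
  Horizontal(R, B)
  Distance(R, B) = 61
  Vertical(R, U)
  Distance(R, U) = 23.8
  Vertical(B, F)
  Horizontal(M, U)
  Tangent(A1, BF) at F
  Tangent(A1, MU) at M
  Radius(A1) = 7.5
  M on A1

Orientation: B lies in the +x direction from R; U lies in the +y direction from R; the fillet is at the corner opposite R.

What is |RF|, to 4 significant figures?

63.14

The virtual corner opposite R is at (61.00, 23.80). Since A1 is tangent to BF there, WF ⟂ BF and the tangent condition forces WM to be normal to MU, with radius 7.5, so the center W sits 7.5 in from both sides at W = (53.50, 16.30). That places the tangent points at F = (61.00, 16.30) on BF and M = (53.50, 23.80) on MU. Then |RF| = |F − R| = 63.14.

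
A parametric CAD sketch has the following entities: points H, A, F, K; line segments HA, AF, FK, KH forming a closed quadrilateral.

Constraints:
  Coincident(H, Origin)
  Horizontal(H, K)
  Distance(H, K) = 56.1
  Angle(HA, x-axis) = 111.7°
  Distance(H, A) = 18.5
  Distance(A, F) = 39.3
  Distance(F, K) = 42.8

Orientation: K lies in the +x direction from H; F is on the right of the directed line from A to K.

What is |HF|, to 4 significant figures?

21.78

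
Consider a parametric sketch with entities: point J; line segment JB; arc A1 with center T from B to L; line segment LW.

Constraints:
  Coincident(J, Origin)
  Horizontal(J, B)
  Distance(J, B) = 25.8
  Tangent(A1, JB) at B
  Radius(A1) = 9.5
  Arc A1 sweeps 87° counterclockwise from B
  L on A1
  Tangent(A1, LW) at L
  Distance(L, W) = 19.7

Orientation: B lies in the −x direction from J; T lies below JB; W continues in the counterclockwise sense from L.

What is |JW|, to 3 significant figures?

46.3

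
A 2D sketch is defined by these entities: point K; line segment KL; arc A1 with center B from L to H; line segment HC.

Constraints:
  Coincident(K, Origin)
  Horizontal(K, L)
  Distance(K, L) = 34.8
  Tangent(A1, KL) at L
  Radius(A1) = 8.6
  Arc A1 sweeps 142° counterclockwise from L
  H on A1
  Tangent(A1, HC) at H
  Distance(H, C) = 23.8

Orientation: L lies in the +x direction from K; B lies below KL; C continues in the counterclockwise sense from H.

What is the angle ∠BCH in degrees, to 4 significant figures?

19.87°

K is at the origin; K and L share the same y with |KL| = 34.8 and L on the +x side, so L = (34.80, 0.000). The tangent condition forces BL to be normal to KL, so B = L + (0, -8.6) = (34.80, -8.600). On A1, L sits at bearing 90° from B; a 142° counterclockwise sweep puts H at bearing 232°, so H = B + 8.6·(cos 232°, sin 232°) = (29.51, -15.38). The tangent condition forces BH to be normal to HC, so HC runs along (−sin 232°, cos 232°); with |HC| = 23.8, C = (48.26, -30.03). Then cos ∠BCH = CB·CH / (|CB||CH|), giving 19.87°.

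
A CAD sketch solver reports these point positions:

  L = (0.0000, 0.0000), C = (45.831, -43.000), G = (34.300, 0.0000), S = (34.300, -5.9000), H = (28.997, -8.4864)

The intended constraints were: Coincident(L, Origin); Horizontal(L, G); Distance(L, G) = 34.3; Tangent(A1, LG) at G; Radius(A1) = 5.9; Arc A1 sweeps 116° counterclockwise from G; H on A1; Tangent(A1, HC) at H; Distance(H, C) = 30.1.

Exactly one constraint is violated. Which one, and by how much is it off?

Distance(H, C) = 30.1 — off by 8.30.

L = (0.00, 0.00) ✓; L.y = 0.00, G.y = 0.00 ✓; |LG| = 34.30 ✓; ∠(SG, GL) = 90.00° ✓; |SG| = 5.900 ✓; bearing(S→H) − bearing(S→G) = 116.0° ✓; |SH| = 5.900 ✓; ∠(SH, HC) = 90.00° ✓; |HC| = 38.40 ✗.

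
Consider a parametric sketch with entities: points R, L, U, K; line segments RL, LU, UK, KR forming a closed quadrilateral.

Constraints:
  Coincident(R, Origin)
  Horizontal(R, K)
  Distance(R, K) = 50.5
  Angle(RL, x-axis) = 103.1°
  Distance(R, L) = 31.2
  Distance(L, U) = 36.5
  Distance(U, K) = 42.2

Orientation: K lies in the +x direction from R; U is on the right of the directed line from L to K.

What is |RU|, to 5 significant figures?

8.8022

R is at the origin; R and K share the same y with |RK| = 50.5 and K in +x, so K = (50.5, 0). RL runs at 103.1° with |RL| = 31.2, so L = (-7.0715, 30.388). U is determined by |LU| = 36.5 and |UK| = 42.2 together: it lies at the intersection of circle(L, 36.5) and circle(K, 42.2). With |LK| = 65.099, the foot of the radical line on LK is 29.104 from L and the perpendicular offset is √(36.5² − 29.104²) = 22.027. Taking the right-of-LK solution: U = (8.3850, -2.6777).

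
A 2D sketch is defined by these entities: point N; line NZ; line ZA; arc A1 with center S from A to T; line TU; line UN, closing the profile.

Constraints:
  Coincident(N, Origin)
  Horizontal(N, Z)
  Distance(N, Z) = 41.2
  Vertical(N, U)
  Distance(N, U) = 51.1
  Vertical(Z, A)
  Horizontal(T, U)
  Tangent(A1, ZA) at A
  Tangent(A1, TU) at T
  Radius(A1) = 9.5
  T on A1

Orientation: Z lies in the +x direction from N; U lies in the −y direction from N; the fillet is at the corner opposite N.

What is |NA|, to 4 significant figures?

58.55

N is at the origin; N and Z share the same y with |NZ| = 41.2 and Z on the +x side, so Z = (41.20, 0.000). N and U share the same x with |NU| = 51.1 and U on the −y side, so U = (0.000, -51.10). The virtual corner opposite N is at (41.20, -51.10). A1 meets ZA tangentially, so SA is at right angles to ZA and A1 meets TU tangentially, so ST is at right angles to TU, with radius 9.5, so the center S sits 9.5 in from both sides at S = (31.70, -41.60). That places the tangent points at A = (41.20, -41.60) on ZA and T = (31.70, -51.10) on TU. Then |NA| = |A − N| = 58.55.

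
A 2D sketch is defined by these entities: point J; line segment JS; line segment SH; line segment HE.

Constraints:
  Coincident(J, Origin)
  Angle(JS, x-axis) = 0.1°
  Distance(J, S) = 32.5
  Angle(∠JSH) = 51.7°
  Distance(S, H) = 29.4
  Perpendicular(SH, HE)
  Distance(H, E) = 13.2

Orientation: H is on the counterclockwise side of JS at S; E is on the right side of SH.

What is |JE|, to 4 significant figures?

39.80

J is at the origin; JS runs at 0.1° with length 32.5, so S = 32.5·(cos 0.1°, sin 0.1°) = (32.50, 0.05672). ∠JSH = 51.7°, so SH runs at 0.1° + (180° − 51.7°) = 128.4° from the x-axis; with |SH| = 29.4, H = S + 29.4·(cos 128.4°, sin 128.4°) = (14.24, 23.10). SH is perpendicular to HE; with |HE| = 13.2 on the right of SH, E = H + 13.2·(0.7837, 0.6211) = (24.58, 31.30). Then |JE| = |E − J| = 39.80.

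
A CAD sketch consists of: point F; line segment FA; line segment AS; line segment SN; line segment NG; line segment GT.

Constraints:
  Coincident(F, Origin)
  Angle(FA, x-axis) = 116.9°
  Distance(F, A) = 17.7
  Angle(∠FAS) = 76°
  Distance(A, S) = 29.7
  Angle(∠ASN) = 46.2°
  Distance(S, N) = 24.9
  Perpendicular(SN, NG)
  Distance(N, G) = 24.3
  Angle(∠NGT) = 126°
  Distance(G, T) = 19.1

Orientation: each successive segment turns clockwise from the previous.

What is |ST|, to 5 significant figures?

36.761

F is at the origin; FA runs at 116.9° with length 17.7, so A = (-8.0081, 15.785). ∠FAS = 76.0° gives AS at 12.900° from the x-axis; with |AS| = 29.7, S = (20.942, 22.415). ∠ASN = 46.2° gives SN at -120.90° from the x-axis; with |SN| = 24.9, N = (8.1551, 1.0495). SN is perpendicular to NG, so NG runs at 149.10°; with |NG| = 24.3, G = (-12.696, 13.529). ∠NGT = 126.0° gives GT at 95.100° from the x-axis; with |GT| = 19.1, T = (-14.394, 32.553). Then |ST| = |T − S| = 36.761.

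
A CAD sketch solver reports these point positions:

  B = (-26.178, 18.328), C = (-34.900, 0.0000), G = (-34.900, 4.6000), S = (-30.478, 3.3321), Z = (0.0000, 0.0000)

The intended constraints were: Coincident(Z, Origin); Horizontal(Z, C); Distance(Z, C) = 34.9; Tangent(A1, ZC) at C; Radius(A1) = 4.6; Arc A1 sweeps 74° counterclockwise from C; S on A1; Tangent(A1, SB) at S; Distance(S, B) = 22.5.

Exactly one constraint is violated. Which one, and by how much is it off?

Distance(S, B) = 22.5 — off by 6.90.

Z = (0.00, 0.00) ✓; Z.y = 0.00, C.y = 0.00 ✓; |ZC| = 34.90 ✓; ∠(GC, CZ) = 90.00° ✓; |GC| = 4.600 ✓; bearing(G→S) − bearing(G→C) = 74.00° ✓; |GS| = 4.600 ✓; ∠(GS, SB) = 90.00° ✓; |SB| = 15.60 ✗.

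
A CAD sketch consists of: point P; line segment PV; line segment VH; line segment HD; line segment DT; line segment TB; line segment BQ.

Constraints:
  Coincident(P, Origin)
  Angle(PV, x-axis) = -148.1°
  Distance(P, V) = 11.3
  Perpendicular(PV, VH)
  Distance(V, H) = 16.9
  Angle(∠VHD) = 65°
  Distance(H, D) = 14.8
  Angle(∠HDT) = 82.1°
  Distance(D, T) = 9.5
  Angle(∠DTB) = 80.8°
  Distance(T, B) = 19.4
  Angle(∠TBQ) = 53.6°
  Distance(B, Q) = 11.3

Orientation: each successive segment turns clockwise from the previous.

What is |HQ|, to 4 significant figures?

5.038

∠DTB = 80.8° gives TB at 169.8° from the x-axis; with |TB| = 19.4, B = (-23.09, 4.091). ∠TBQ = 53.6° gives BQ at 43.40° from the x-axis; with |BQ| = 11.3, Q = (-14.88, 11.86). Then |HQ| = |Q − H| = 5.038.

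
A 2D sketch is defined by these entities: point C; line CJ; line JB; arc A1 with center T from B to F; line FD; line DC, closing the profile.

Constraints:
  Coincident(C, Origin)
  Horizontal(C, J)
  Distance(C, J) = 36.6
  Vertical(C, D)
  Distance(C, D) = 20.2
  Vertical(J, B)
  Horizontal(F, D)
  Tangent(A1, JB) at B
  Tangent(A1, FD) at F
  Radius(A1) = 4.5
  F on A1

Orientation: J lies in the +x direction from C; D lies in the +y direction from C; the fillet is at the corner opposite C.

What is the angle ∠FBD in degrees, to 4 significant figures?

37.99°

The virtual corner opposite C is at (36.60, 20.20). Tangency of A1 to JB means the radius TB is perpendicular to JB and tangency of A1 to FD means the radius TF is perpendicular to FD, with radius 4.5, so the center T sits 4.5 in from both sides at T = (32.10, 15.70). That places the tangent points at B = (36.60, 15.70) on JB and F = (32.10, 20.20) on FD. Then cos ∠FBD = BF·BD / (|BF||BD|), giving 37.99°.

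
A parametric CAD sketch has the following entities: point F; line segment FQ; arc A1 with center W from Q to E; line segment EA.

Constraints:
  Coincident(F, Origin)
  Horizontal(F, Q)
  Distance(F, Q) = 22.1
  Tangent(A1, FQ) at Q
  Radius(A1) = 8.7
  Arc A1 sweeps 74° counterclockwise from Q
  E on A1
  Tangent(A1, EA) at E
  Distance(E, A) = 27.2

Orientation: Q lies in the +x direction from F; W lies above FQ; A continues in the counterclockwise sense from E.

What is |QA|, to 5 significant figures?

36.117

On A1, Q sits at bearing -90° from W; a 74° counterclockwise sweep puts E at bearing -16°, so E = W + 8.7·(cos -16°, sin -16°) = (30.463, 6.3020). The tangent condition forces WE to be normal to EA, so EA runs along (−sin -16°, cos -16°); with |EA| = 27.2, A = (37.960, 32.448). Then |QA| = |A − Q| = 36.117.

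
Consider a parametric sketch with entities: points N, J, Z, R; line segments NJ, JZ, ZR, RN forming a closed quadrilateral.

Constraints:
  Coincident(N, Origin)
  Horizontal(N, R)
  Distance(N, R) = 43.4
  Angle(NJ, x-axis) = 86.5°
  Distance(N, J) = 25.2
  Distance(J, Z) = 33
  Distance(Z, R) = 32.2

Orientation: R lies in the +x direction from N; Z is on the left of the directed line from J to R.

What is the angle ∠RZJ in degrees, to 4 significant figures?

97.01°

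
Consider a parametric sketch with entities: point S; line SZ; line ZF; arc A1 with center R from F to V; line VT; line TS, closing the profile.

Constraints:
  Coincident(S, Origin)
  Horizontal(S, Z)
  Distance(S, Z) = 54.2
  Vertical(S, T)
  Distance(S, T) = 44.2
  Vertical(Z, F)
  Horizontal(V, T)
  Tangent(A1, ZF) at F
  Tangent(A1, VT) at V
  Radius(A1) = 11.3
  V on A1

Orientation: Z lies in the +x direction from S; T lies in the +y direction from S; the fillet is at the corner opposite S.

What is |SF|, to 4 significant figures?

63.40

S is at the origin; S and Z share the same y with |SZ| = 54.2 and Z on the +x side, so Z = (54.20, 0.000). ST is vertical with |ST| = 44.2 and T on the +y side, so T = (0.000, 44.20). The virtual corner opposite S is at (54.20, 44.20). A1 meets ZF tangentially, so RF is at right angles to ZF and A1 meets VT tangentially, so RV is at right angles to VT, with radius 11.3, so the center R sits 11.3 in from both sides at R = (42.90, 32.90). That places the tangent points at F = (54.20, 32.90) on ZF and V = (42.90, 44.20) on VT. Then |SF| = |F − S| = 63.40.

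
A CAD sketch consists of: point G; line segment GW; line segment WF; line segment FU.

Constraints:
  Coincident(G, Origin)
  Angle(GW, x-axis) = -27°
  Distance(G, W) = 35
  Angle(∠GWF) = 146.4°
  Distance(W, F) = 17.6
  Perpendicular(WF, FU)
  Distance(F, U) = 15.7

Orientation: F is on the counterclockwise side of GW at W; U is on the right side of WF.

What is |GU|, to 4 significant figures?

58.44

∠GWF = 146.4°, so WF runs at -27.0° + (180° − 146.4°) = 6.600° from the x-axis; with |WF| = 17.6, F = W + 17.6·(cos 6.600°, sin 6.600°) = (48.67, -13.87). The perpendicularity gives FU at right angles to WF; with |FU| = 15.7 on the right of WF, U = F + 15.7·(0.1149, -0.9934) = (50.47, -29.46). Then |GU| = |U − G| = 58.44.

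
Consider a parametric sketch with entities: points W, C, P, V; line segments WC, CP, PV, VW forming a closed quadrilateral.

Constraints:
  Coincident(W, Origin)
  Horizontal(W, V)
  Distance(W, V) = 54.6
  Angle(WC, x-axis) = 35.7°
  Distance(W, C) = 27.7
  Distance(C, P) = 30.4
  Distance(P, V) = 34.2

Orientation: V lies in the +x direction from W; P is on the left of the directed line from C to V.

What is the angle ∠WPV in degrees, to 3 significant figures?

66.8°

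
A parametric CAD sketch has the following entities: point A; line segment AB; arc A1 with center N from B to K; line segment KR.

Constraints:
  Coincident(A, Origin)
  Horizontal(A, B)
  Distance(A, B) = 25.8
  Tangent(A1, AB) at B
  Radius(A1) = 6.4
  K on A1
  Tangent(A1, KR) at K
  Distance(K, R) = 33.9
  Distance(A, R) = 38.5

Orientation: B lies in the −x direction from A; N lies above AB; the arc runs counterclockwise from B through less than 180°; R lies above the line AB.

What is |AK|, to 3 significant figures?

20.2

A is at the origin; A and B share the same y with |AB| = 25.8 and B on the −x side, so B = (-25.8, 0.00). Tangency of A1 to AB means the radius NB is perpendicular to AB, so N = B + (0, 6.4) = (-25.8, 6.40). Since NK ⟂ KR (tangency), |NR| = √(6.4² + 33.9²) = 34.5 regardless of where K sits on A1. So R lies on both circle(A, 38.5) and circle(N, 34.5); the above-AB intersection is R = (-10.1, 37.1). K is the foot of the tangent from R: K = (-19.7, 4.60).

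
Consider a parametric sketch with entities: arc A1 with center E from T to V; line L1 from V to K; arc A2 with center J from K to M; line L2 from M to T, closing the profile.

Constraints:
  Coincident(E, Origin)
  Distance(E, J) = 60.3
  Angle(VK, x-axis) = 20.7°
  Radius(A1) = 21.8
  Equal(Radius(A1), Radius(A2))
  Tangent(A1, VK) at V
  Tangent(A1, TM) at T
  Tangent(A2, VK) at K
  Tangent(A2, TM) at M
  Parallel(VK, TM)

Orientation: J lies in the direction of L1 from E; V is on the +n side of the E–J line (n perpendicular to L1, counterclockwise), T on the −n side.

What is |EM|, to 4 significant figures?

64.12

The slot axis is L1's direction at 20.7°, so u = (cos 20.7°, sin 20.7°) = (0.9354, 0.3535) and n = (−sin 20.7°, cos 20.7°) = (-0.3535, 0.9354). E is at the origin and J lies 60.3 along u from E, so J = 60.3·u = (56.41, 21.31). Tangency of A1 to both parallel lines with radius 21.8 puts V and T at E ± 21.8·n: V = (-7.706, 20.39), T = (7.706, -20.39). Equal radii place K and M the same way about J: K = J + 21.8·n = (48.70, 41.71), M = J − 21.8·n = (64.11, 0.9219). Then |EM| = |M − E| = 64.12.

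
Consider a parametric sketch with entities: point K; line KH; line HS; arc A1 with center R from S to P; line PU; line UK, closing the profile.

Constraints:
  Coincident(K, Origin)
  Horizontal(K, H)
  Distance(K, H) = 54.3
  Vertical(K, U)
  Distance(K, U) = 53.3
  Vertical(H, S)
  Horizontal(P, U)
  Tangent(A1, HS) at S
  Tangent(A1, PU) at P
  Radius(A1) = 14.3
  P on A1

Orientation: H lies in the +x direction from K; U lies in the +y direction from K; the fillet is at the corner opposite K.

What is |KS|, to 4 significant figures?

66.85

K is at the origin; K and H share the same y with |KH| = 54.3 and H on the +x side, so H = (54.30, 0.000). K and U share the same x with |KU| = 53.3 and U on the +y side, so U = (0.000, 53.30). The virtual corner opposite K is at (54.30, 53.30). A1 meets HS tangentially, so RS is at right angles to HS and tangency of A1 to PU means the radius RP is perpendicular to PU, with radius 14.3, so the center R sits 14.3 in from both sides at R = (40.00, 39.00). That places the tangent points at S = (54.30, 39.00) on HS and P = (40.00, 53.30) on PU. Then |KS| = |S − K| = 66.85.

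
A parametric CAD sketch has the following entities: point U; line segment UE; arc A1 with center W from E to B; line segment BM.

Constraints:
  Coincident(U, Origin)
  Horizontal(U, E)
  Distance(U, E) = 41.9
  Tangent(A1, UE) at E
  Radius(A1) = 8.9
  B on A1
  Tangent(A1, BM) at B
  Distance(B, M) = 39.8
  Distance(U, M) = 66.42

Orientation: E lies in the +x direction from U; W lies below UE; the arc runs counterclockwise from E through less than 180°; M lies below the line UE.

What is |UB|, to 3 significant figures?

35.2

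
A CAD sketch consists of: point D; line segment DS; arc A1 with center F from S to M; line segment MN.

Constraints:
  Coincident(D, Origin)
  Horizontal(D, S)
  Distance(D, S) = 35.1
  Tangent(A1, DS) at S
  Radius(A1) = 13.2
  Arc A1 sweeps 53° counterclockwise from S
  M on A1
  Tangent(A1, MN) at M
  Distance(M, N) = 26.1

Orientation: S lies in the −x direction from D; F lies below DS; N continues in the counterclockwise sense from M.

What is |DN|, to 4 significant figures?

66.67

D is at the origin; D and S share the same y with |DS| = 35.1 and S on the −x side, so S = (-35.10, 0.000). A1 meets DS tangentially, so FS is at right angles to DS, so F = S + (0, -13.2) = (-35.10, -13.20). On A1, S sits at bearing 90° from F; a 53° counterclockwise sweep puts M at bearing 143°, so M = F + 13.2·(cos 143°, sin 143°) = (-45.64, -5.256). A1 meets MN tangentially, so FM is at right angles to MN, so MN runs along (−sin 143°, cos 143°); with |MN| = 26.1, N = (-61.35, -26.10). Then |DN| = |N − D| = 66.67.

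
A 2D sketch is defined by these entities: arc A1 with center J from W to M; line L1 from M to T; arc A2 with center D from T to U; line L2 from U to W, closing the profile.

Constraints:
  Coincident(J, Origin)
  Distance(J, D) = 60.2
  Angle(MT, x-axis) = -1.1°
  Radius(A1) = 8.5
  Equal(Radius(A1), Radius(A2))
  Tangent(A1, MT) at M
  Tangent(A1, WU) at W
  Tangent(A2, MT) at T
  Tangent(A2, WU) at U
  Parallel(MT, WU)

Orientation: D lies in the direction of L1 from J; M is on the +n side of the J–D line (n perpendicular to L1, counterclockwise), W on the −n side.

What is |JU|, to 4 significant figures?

60.80

Tangency of A1 to both parallel lines with radius 8.5 puts M and W at J ± 8.5·n: M = (0.1632, 8.498), W = (-0.1632, -8.498). Equal radii place T and U the same way about D: T = D + 8.5·n = (60.35, 7.343), U = D − 8.5·n = (60.03, -9.654). Then |JU| = |U − J| = 60.80.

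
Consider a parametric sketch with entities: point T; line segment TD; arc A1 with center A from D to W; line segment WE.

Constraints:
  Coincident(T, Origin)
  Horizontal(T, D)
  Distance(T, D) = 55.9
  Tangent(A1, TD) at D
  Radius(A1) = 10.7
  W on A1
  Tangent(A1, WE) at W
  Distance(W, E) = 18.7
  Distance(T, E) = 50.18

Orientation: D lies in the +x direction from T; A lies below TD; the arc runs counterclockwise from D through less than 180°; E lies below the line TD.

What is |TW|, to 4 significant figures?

46.22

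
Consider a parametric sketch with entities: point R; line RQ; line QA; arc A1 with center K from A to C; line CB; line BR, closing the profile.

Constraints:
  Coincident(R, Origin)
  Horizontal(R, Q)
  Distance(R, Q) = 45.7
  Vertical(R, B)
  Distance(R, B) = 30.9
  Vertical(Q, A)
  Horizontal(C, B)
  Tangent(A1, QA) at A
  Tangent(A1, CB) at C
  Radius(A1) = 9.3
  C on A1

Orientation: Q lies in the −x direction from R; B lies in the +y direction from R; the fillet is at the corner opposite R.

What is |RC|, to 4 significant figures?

47.75

R is at the origin; RQ is horizontal with |RQ| = 45.7 and Q on the −x side, so Q = (-45.70, 0.000). RB is vertical with |RB| = 30.9 and B on the +y side, so B = (0.000, 30.90). The virtual corner opposite R is at (-45.70, 30.90). A1 meets QA tangentially, so KA is at right angles to QA and the tangent condition forces KC to be normal to CB, with radius 9.3, so the center K sits 9.3 in from both sides at K = (-36.40, 21.60). That places the tangent points at A = (-45.70, 21.60) on QA and C = (-36.40, 30.90) on CB. Then |RC| = |C − R| = 47.75.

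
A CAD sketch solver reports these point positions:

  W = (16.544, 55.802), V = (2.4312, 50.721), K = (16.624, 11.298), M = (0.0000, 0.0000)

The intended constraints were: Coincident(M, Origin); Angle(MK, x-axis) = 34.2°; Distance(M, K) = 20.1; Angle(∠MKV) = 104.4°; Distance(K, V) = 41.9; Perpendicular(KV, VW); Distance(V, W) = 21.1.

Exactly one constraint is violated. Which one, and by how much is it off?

Distance(V, W) = 21.1 — off by 6.10.

M = (0.00, 0.00) ✓; MK at 34.20° ✓; |MK| = 20.10 ✓; ∠MKV = 104.4° ✓; |KV| = 41.90 ✓; ∠(KV, VW) = 90.00° ✓; |VW| = 15.00 ✗.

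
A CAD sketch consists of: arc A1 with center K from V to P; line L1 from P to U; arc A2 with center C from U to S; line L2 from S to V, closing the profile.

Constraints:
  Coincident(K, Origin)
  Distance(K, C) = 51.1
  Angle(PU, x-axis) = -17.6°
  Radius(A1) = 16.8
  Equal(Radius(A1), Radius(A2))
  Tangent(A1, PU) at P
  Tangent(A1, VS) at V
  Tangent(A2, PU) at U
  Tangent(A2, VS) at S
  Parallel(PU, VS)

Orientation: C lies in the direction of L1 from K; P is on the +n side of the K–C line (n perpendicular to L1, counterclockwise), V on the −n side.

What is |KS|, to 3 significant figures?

53.8

The slot axis is L1's direction at -17.6°, so u = (cos -17.6°, sin -17.6°) = (0.953, -0.302) and n = (−sin -17.6°, cos -17.6°) = (0.302, 0.953). K is at the origin and C lies 51.1 along u from K, so C = 51.1·u = (48.7, -15.5). Tangency of A1 to both parallel lines with radius 16.8 puts P and V at K ± 16.8·n: P = (5.08, 16.0), V = (-5.08, -16.0). Equal radii place U and S the same way about C: U = C + 16.8·n = (53.8, 0.563), S = C − 16.8·n = (43.6, -31.5). Then |KS| = |S − K| = 53.8.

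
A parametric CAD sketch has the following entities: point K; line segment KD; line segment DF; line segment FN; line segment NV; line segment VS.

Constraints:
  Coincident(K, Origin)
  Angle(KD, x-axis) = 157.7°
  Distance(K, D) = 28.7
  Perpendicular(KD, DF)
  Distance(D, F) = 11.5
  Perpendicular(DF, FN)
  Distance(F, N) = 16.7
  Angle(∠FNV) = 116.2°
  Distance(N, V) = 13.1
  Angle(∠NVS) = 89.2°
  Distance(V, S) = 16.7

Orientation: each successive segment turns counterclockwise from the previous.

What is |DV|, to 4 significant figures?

22.49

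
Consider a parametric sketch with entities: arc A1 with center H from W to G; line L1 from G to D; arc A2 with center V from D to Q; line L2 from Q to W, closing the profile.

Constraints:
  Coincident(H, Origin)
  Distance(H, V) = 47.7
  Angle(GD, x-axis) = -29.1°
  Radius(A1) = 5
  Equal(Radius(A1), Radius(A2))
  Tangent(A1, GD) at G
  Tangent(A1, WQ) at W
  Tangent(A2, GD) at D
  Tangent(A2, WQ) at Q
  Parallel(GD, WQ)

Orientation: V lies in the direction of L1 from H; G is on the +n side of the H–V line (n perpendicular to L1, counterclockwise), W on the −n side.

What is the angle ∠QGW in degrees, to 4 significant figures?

78.16°

The slot axis is L1's direction at -29.1°, so u = (cos -29.1°, sin -29.1°) = (0.8738, -0.4863) and n = (−sin -29.1°, cos -29.1°) = (0.4863, 0.8738). H is at the origin and V lies 47.7 along u from H, so V = 47.7·u = (41.68, -23.20). Tangency of A1 to both parallel lines with radius 5.0 puts G and W at H ± 5.0·n: G = (2.432, 4.369), W = (-2.432, -4.369). Equal radii place D and Q the same way about V: D = V + 5.0·n = (44.11, -18.83), Q = V − 5.0·n = (39.25, -27.57). Then cos ∠QGW = GQ·GW / (|GQ||GW|), giving 78.16°.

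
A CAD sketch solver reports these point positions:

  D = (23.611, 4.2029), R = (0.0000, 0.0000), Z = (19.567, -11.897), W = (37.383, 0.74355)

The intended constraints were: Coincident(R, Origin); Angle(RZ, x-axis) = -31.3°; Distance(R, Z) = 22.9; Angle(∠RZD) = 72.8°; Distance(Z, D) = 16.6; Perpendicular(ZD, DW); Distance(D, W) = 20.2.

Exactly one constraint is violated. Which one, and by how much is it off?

Distance(D, W) = 20.2 — off by 6.00.

R = (0.00, 0.00) ✓; RZ at -31.30° ✓; |RZ| = 22.90 ✓; ∠RZD = 72.80° ✓; |ZD| = 16.60 ✓; ∠(ZD, DW) = 90.00° ✓; |DW| = 14.20 ✗.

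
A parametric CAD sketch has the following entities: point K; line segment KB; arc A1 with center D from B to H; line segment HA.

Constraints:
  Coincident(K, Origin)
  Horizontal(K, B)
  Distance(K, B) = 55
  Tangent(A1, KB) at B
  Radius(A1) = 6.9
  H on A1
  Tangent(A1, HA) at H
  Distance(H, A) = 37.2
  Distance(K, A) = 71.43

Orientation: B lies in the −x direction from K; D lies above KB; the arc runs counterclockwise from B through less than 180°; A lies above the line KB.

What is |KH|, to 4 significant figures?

48.95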